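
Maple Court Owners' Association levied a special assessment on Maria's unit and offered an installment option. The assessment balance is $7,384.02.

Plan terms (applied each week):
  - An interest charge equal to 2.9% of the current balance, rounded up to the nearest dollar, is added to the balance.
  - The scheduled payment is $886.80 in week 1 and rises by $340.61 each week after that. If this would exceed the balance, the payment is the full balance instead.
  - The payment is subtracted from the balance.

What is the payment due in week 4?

Week 1: opening $7,384.02; interest $215.00 → $7,599.02; payment $886.80; balance $6,712.22
Week 2: opening $6,712.22; interest $195.00 → $6,907.22; payment $1,227.41; balance $5,679.81
Week 3: opening $5,679.81; interest $165.00 → $5,844.81; payment $1,568.02; balance $4,276.79
Week 4: opening $4,276.79; interest $125.00 → $4,401.79; payment $1,908.63; balance $2,493.16

$1,908.63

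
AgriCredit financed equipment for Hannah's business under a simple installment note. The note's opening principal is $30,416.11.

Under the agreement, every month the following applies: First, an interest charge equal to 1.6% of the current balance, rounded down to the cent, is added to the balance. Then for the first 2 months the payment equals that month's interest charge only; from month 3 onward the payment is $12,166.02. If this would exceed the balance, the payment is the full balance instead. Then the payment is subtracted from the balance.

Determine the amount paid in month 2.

$486.65

# | Opening | Interest | Payment | End bal
1 | $30,416.11 | $486.65 | $486.65 | $30,416.11
2 | $30,416.11 | $486.65 | $486.65 | $30,416.11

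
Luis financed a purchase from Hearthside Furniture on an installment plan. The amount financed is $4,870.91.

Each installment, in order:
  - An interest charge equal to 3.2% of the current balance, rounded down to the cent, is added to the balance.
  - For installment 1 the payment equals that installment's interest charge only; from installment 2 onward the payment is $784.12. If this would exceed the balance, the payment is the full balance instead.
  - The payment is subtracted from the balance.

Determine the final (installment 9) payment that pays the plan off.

$28.55

# | Opening | Interest | Payment | End bal
1 | $4,870.91 | $155.86 | $155.86 | $4,870.91
2 | $4,870.91 | $155.86 | $784.12 | $4,242.65
3 | $4,242.65 | $135.76 | $784.12 | $3,594.29
4 | $3,594.29 | $115.01 | $784.12 | $2,925.18
5 | $2,925.18 | $93.60 | $784.12 | $2,234.66
6 | $2,234.66 | $71.50 | $784.12 | $1,522.04
7 | $1,522.04 | $48.70 | $784.12 | $786.62
8 | $786.62 | $25.17 | $784.12 | $27.67
9 | $27.67 | $0.88 | $28.55 | $0.00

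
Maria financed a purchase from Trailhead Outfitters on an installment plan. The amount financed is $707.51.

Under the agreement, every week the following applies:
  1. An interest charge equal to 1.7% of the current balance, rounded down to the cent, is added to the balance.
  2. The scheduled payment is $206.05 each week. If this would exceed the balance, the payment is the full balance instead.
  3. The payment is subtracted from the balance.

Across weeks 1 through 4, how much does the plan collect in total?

# | Opening | Interest | Payment | End bal
1 | $707.51 | $12.02 | $206.05 | $513.48
2 | $513.48 | $8.72 | $206.05 | $316.15
3 | $316.15 | $5.37 | $206.05 | $115.47
4 | $115.47 | $1.96 | $117.43 | $0.00
Total paid: $735.58

$735.58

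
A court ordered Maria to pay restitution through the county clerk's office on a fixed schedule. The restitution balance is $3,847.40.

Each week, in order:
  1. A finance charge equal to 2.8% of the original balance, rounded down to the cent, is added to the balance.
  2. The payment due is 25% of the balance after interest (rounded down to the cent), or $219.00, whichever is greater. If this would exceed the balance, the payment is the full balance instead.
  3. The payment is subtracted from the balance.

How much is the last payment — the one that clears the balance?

Week 1: opening $3,847.40; interest $107.72 → $3,955.12; payment $988.78; balance $2,966.34
Week 2: opening $2,966.34; interest $107.72 → $3,074.06; payment $768.51; balance $2,305.55
Week 3: opening $2,305.55; interest $107.72 → $2,413.27; payment $603.31; balance $1,809.96
Week 4: opening $1,809.96; interest $107.72 → $1,917.68; payment $479.42; balance $1,438.26
Week 5: opening $1,438.26; interest $107.72 → $1,545.98; payment $386.49; balance $1,159.49
Week 6: opening $1,159.49; interest $107.72 → $1,267.21; payment $316.80; balance $950.41
Week 7: opening $950.41; interest $107.72 → $1,058.13; payment $264.53; balance $793.60
Week 8: opening $793.60; interest $107.72 → $901.32; payment $225.33; balance $675.99
Week 9: opening $675.99; interest $107.72 → $783.71; payment $219.00; balance $564.71
Week 10: opening $564.71; interest $107.72 → $672.43; payment $219.00; balance $453.43
Week 11: opening $453.43; interest $107.72 → $561.15; payment $219.00; balance $342.15
Week 12: opening $342.15; interest $107.72 → $449.87; payment $219.00; balance $230.87
Week 13: opening $230.87; interest $107.72 → $338.59; payment $219.00; balance $119.59
Week 14: opening $119.59; interest $107.72 → $227.31; payment $219.00; balance $8.31
Week 15: opening $8.31; interest $107.72 → $116.03; payment $116.03; balance $0.00

$116.03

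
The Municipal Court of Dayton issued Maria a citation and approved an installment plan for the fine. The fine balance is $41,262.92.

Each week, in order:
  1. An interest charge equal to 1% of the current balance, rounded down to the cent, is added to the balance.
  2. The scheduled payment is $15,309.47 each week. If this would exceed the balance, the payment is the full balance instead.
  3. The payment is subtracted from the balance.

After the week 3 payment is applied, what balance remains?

$0.00

Week 1: $41,262.92 +$412.62 interest = $41,675.54; pay $15,309.47 → $26,366.07
Week 2: $26,366.07 +$263.66 interest = $26,629.73; pay $15,309.47 → $11,320.26
Week 3: $11,320.26 +$113.20 interest = $11,433.46; pay $11,433.46 → $0.00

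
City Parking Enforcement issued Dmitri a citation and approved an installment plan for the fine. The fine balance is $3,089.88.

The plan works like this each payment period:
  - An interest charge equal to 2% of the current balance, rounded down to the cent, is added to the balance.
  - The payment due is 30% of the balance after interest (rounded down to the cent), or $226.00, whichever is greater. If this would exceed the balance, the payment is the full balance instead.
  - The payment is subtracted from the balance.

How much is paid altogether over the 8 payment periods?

Payment period 1: opening $3,089.88; interest $61.79 → $3,151.67; payment $945.50; balance $2,206.17
Payment period 2: opening $2,206.17; interest $44.12 → $2,250.29; payment $675.08; balance $1,575.21
Payment period 3: opening $1,575.21; interest $31.50 → $1,606.71; payment $482.01; balance $1,124.70
Payment period 4: opening $1,124.70; interest $22.49 → $1,147.19; payment $344.15; balance $803.04
Payment period 5: opening $803.04; interest $16.06 → $819.10; payment $245.73; balance $573.37
Payment period 6: opening $573.37; interest $11.46 → $584.83; payment $226.00; balance $358.83
Payment period 7: opening $358.83; interest $7.17 → $366.00; payment $226.00; balance $140.00
Payment period 8: opening $140.00; interest $2.80 → $142.80; payment $142.80; balance $0.00
Total paid: $3,287.27

$3,287.27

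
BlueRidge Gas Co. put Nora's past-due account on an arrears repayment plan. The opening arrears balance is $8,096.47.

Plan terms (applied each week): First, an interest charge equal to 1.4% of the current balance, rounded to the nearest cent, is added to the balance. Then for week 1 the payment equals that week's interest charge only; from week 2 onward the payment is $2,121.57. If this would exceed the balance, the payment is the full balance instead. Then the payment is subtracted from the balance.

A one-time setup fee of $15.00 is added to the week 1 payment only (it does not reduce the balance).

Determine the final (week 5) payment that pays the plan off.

$2,014.90

# | Opening | Interest | Payment | Fee | End bal
1 | $8,096.47 | $113.35 | $113.35 | $15.00 | $8,096.47
2 | $8,096.47 | $113.35 | $2,121.57 | — | $6,088.25
3 | $6,088.25 | $85.24 | $2,121.57 | — | $4,051.92
4 | $4,051.92 | $56.73 | $2,121.57 | — | $1,987.08
5 | $1,987.08 | $27.82 | $2,014.90 | — | $0.00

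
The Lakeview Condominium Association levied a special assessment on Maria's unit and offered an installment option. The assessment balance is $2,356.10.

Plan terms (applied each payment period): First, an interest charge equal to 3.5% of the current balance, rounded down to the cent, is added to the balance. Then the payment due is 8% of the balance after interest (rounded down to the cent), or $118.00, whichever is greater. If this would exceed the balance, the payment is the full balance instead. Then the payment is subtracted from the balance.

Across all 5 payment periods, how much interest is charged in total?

Payment period 1: opening $2,356.10; interest $82.46 → $2,438.56; payment $195.08; balance $2,243.48
Payment period 2: opening $2,243.48; interest $78.52 → $2,322.00; payment $185.76; balance $2,136.24
Payment period 3: opening $2,136.24; interest $74.76 → $2,211.00; payment $176.88; balance $2,034.12
Payment period 4: opening $2,034.12; interest $71.19 → $2,105.31; payment $168.42; balance $1,936.89
Payment period 5: opening $1,936.89; interest $67.79 → $2,004.68; payment $160.37; balance $1,844.31
Total interest: $82.46 + $78.52 + $74.76 + $71.19 + $67.79 = $374.72

$374.72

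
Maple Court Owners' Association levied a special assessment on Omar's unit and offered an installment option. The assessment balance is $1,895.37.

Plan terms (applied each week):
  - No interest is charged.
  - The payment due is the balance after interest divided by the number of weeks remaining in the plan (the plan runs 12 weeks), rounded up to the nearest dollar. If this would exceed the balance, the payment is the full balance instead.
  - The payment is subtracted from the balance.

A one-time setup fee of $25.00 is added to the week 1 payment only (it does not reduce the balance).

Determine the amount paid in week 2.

Week 1: $1,895.37 − $158.00 (+ $25.00 fee) → $1,737.37
Week 2: $1,737.37 − $158.00 → $1,579.37

$158.00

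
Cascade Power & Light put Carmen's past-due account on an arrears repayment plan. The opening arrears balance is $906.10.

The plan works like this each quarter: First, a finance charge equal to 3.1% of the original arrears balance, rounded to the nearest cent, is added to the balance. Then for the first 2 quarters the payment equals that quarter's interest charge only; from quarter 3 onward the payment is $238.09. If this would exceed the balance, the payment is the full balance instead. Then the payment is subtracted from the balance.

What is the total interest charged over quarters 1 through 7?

$196.63

Quarter 1: opening $906.10; interest $28.09 → $934.19; payment $28.09; balance $906.10
Quarter 2: opening $906.10; interest $28.09 → $934.19; payment $28.09; balance $906.10
Quarter 3: opening $906.10; interest $28.09 → $934.19; payment $238.09; balance $696.10
Quarter 4: opening $696.10; interest $28.09 → $724.19; payment $238.09; balance $486.10
Quarter 5: opening $486.10; interest $28.09 → $514.19; payment $238.09; balance $276.10
Quarter 6: opening $276.10; interest $28.09 → $304.19; payment $238.09; balance $66.10
Quarter 7: opening $66.10; interest $28.09 → $94.19; payment $94.19; balance $0.00
Total interest: $28.09 + $28.09 + $28.09 + $28.09 + $28.09 + $28.09 + $28.09 = $196.63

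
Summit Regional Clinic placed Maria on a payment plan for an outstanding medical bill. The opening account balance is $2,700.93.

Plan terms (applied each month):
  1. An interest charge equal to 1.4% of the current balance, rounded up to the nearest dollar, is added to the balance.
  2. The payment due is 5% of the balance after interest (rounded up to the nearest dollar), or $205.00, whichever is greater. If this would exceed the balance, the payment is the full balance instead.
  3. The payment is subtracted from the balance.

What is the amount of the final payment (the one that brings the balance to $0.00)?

$143.93

# | Opening | Interest | Payment | End bal
1 | $2,700.93 | $38.00 | $205.00 | $2,533.93
2 | $2,533.93 | $36.00 | $205.00 | $2,364.93
3 | $2,364.93 | $34.00 | $205.00 | $2,193.93
4 | $2,193.93 | $31.00 | $205.00 | $2,019.93
5 | $2,019.93 | $29.00 | $205.00 | $1,843.93
6 | $1,843.93 | $26.00 | $205.00 | $1,664.93
7 | $1,664.93 | $24.00 | $205.00 | $1,483.93
8 | $1,483.93 | $21.00 | $205.00 | $1,299.93
9 | $1,299.93 | $19.00 | $205.00 | $1,113.93
10 | $1,113.93 | $16.00 | $205.00 | $924.93
11 | $924.93 | $13.00 | $205.00 | $732.93
12 | $732.93 | $11.00 | $205.00 | $538.93
13 | $538.93 | $8.00 | $205.00 | $341.93
14 | $341.93 | $5.00 | $205.00 | $141.93
15 | $141.93 | $2.00 | $143.93 | $0.00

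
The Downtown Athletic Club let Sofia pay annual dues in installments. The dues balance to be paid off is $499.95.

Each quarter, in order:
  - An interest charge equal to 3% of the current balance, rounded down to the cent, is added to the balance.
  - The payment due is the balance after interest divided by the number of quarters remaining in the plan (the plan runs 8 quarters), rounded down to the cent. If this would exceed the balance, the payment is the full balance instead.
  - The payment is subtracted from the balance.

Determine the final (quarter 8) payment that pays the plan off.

$79.16

Quarter 1: $499.95 +$14.99 interest = $514.94; pay $64.36 → $450.58
Quarter 2: $450.58 +$13.51 interest = $464.09; pay $66.29 → $397.80
Quarter 3: $397.80 +$11.93 interest = $409.73; pay $68.28 → $341.45
Quarter 4: $341.45 +$10.24 interest = $351.69; pay $70.33 → $281.36
Quarter 5: $281.36 +$8.44 interest = $289.80; pay $72.45 → $217.35
Quarter 6: $217.35 +$6.52 interest = $223.87; pay $74.62 → $149.25
Quarter 7: $149.25 +$4.47 interest = $153.72; pay $76.86 → $76.86
Quarter 8: $76.86 +$2.30 interest = $79.16; pay $79.16 → $0.00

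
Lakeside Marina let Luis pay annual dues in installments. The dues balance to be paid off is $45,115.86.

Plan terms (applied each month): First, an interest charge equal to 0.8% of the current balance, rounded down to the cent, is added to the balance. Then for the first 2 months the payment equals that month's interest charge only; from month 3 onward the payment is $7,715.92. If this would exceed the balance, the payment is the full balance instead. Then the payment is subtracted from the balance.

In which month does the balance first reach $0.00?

Month 1: $45,115.86 +$360.92 interest = $45,476.78; pay $360.92 → $45,115.86
Month 2: $45,115.86 +$360.92 interest = $45,476.78; pay $360.92 → $45,115.86
Month 3: $45,115.86 +$360.92 interest = $45,476.78; pay $7,715.92 → $37,760.86
Month 4: $37,760.86 +$302.08 interest = $38,062.94; pay $7,715.92 → $30,347.02
Month 5: $30,347.02 +$242.77 interest = $30,589.79; pay $7,715.92 → $22,873.87
Month 6: $22,873.87 +$182.99 interest = $23,056.86; pay $7,715.92 → $15,340.94
Month 7: $15,340.94 +$122.72 interest = $15,463.66; pay $7,715.92 → $7,747.74
Month 8: $7,747.74 +$61.98 interest = $7,809.72; pay $7,715.92 → $93.80
Month 9: $93.80 +$0.75 interest = $94.55; pay $94.55 → $0.00
Balance reaches $0.00 in month 9.

9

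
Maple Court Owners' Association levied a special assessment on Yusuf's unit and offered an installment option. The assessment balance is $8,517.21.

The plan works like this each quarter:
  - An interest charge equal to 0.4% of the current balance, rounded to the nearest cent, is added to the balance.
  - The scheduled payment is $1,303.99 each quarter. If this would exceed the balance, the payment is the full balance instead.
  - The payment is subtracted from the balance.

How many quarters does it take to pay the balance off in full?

# | Opening | Interest | Payment | End bal
1 | $8,517.21 | $34.07 | $1,303.99 | $7,247.29
2 | $7,247.29 | $28.99 | $1,303.99 | $5,972.29
3 | $5,972.29 | $23.89 | $1,303.99 | $4,692.19
4 | $4,692.19 | $18.77 | $1,303.99 | $3,406.97
5 | $3,406.97 | $13.63 | $1,303.99 | $2,116.61
6 | $2,116.61 | $8.47 | $1,303.99 | $821.09
7 | $821.09 | $3.28 | $824.37 | $0.00
Balance reaches $0.00 in quarter 7.

7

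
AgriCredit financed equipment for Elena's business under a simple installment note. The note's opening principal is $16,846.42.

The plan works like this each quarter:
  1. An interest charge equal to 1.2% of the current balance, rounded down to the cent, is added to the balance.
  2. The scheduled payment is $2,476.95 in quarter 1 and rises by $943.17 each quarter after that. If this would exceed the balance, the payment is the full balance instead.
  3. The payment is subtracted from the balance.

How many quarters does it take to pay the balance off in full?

5

Quarter 1: $16,846.42 +$202.15 interest = $17,048.57; pay $2,476.95 → $14,571.62
Quarter 2: $14,571.62 +$174.85 interest = $14,746.47; pay $3,420.12 → $11,326.35
Quarter 3: $11,326.35 +$135.91 interest = $11,462.26; pay $4,363.29 → $7,098.97
Quarter 4: $7,098.97 +$85.18 interest = $7,184.15; pay $5,306.46 → $1,877.69
Quarter 5: $1,877.69 +$22.53 interest = $1,900.22; pay $1,900.22 → $0.00
Balance reaches $0.00 in quarter 5.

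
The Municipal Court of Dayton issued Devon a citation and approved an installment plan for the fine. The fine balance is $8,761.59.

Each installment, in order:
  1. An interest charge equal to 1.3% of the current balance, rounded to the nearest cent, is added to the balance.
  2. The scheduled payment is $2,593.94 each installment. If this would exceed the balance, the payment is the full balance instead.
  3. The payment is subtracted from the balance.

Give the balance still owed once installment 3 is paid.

$1,224.33

Installment 1: opening $8,761.59; interest $113.90 → $8,875.49; payment $2,593.94; balance $6,281.55
Installment 2: opening $6,281.55; interest $81.66 → $6,363.21; payment $2,593.94; balance $3,769.27
Installment 3: opening $3,769.27; interest $49.00 → $3,818.27; payment $2,593.94; balance $1,224.33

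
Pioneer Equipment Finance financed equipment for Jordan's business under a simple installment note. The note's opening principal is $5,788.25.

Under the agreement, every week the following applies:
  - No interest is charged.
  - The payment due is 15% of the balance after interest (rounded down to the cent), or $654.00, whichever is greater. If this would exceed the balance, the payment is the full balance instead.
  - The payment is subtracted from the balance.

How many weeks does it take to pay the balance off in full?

9

Week 1: opening $5,788.25; payment $868.23; balance $4,920.02
Week 2: opening $4,920.02; payment $738.00; balance $4,182.02
Week 3: opening $4,182.02; payment $654.00; balance $3,528.02
Week 4: opening $3,528.02; payment $654.00; balance $2,874.02
Week 5: opening $2,874.02; payment $654.00; balance $2,220.02
Week 6: opening $2,220.02; payment $654.00; balance $1,566.02
Week 7: opening $1,566.02; payment $654.00; balance $912.02
Week 8: opening $912.02; payment $654.00; balance $258.02
Week 9: opening $258.02; payment $258.02; balance $0.00
Balance reaches $0.00 in week 9.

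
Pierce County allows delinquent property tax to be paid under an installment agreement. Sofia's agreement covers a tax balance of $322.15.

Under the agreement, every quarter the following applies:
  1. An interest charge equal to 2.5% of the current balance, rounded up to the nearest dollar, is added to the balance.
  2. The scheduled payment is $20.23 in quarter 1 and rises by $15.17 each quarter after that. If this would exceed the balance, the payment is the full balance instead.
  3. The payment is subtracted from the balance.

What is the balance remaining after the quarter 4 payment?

# | Opening | Interest | Payment | End bal
1 | $322.15 | $9.00 | $20.23 | $310.92
2 | $310.92 | $8.00 | $35.40 | $283.52
3 | $283.52 | $8.00 | $50.57 | $240.95
4 | $240.95 | $7.00 | $65.74 | $182.21

$182.21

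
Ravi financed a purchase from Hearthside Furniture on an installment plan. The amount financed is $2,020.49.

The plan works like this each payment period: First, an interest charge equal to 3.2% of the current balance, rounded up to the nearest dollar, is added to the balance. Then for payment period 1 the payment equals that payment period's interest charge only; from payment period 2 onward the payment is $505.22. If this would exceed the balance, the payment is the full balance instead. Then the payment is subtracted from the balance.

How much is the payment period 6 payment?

Payment period 1: opening $2,020.49; interest $65.00 → $2,085.49; payment $65.00; balance $2,020.49
Payment period 2: opening $2,020.49; interest $65.00 → $2,085.49; payment $505.22; balance $1,580.27
Payment period 3: opening $1,580.27; interest $51.00 → $1,631.27; payment $505.22; balance $1,126.05
Payment period 4: opening $1,126.05; interest $37.00 → $1,163.05; payment $505.22; balance $657.83
Payment period 5: opening $657.83; interest $22.00 → $679.83; payment $505.22; balance $174.61
Payment period 6: opening $174.61; interest $6.00 → $180.61; payment $180.61; balance $0.00

$180.61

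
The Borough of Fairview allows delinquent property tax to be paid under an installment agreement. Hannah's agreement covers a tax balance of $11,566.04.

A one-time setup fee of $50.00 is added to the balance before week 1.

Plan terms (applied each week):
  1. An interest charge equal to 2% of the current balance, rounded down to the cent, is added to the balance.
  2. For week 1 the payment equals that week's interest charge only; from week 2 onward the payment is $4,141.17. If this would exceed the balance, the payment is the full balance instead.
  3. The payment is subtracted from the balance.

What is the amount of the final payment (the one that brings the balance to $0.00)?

# | Opening | Interest | Payment | End bal
1 | $11,616.04 | $232.32 | $232.32 | $11,616.04
2 | $11,616.04 | $232.32 | $4,141.17 | $7,707.19
3 | $7,707.19 | $154.14 | $4,141.17 | $3,720.16
4 | $3,720.16 | $74.40 | $3,794.56 | $0.00

$3,794.56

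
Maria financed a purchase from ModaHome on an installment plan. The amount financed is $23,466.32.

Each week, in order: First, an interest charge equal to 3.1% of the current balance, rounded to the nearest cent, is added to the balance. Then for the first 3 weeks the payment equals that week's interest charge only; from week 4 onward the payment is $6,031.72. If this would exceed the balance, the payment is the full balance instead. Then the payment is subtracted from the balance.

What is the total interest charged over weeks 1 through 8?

$4,123.57

Week 1: $23,466.32 +$727.46 interest = $24,193.78; pay $727.46 → $23,466.32
Week 2: $23,466.32 +$727.46 interest = $24,193.78; pay $727.46 → $23,466.32
Week 3: $23,466.32 +$727.46 interest = $24,193.78; pay $727.46 → $23,466.32
Week 4: $23,466.32 +$727.46 interest = $24,193.78; pay $6,031.72 → $18,162.06
Week 5: $18,162.06 +$563.02 interest = $18,725.08; pay $6,031.72 → $12,693.36
Week 6: $12,693.36 +$393.49 interest = $13,086.85; pay $6,031.72 → $7,055.13
Week 7: $7,055.13 +$218.71 interest = $7,273.84; pay $6,031.72 → $1,242.12
Week 8: $1,242.12 +$38.51 interest = $1,280.63; pay $1,280.63 → $0.00
Total interest: $727.46 + $727.46 + $727.46 + $727.46 + $563.02 + $393.49 + $218.71 + $38.51 = $4,123.57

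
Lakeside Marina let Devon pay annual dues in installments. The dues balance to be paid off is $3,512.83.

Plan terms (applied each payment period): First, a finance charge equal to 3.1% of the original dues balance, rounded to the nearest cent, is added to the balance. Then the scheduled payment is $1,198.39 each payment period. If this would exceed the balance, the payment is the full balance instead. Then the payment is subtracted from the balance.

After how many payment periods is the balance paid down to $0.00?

4

# | Opening | Interest | Payment | End bal
1 | $3,512.83 | $108.90 | $1,198.39 | $2,423.34
2 | $2,423.34 | $108.90 | $1,198.39 | $1,333.85
3 | $1,333.85 | $108.90 | $1,198.39 | $244.36
4 | $244.36 | $108.90 | $353.26 | $0.00
Balance reaches $0.00 in payment period 4.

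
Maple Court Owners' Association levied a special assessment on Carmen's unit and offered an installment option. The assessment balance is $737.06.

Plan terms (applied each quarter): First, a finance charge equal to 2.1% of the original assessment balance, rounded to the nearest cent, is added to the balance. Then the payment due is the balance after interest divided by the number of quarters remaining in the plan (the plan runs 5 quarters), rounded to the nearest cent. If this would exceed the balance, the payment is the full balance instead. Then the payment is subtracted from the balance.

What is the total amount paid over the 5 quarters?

Quarter 1: opening $737.06; interest $15.48 → $752.54; payment $150.51; balance $602.03
Quarter 2: opening $602.03; interest $15.48 → $617.51; payment $154.38; balance $463.13
Quarter 3: opening $463.13; interest $15.48 → $478.61; payment $159.54; balance $319.07
Quarter 4: opening $319.07; interest $15.48 → $334.55; payment $167.28; balance $167.27
Quarter 5: opening $167.27; interest $15.48 → $182.75; payment $182.75; balance $0.00
Total paid: $814.46

$814.46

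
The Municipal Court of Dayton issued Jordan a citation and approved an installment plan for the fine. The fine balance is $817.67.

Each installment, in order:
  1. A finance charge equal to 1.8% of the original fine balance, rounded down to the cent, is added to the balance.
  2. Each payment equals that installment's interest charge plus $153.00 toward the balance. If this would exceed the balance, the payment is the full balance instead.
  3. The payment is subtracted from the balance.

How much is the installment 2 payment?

Installment 1: opening $817.67; interest $14.71 → $832.38; payment $167.71; balance $664.67
Installment 2: opening $664.67; interest $14.71 → $679.38; payment $167.71; balance $511.67

$167.71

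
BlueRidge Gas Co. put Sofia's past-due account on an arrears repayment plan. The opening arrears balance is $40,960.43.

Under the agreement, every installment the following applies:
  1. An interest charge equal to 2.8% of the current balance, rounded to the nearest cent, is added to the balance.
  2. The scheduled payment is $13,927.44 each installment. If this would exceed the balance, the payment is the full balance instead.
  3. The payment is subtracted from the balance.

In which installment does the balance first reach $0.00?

Installment 1: opening $40,960.43; interest $1,146.89 → $42,107.32; payment $13,927.44; balance $28,179.88
Installment 2: opening $28,179.88; interest $789.04 → $28,968.92; payment $13,927.44; balance $15,041.48
Installment 3: opening $15,041.48; interest $421.16 → $15,462.64; payment $13,927.44; balance $1,535.20
Installment 4: opening $1,535.20; interest $42.99 → $1,578.19; payment $1,578.19; balance $0.00
Balance reaches $0.00 in installment 4.

4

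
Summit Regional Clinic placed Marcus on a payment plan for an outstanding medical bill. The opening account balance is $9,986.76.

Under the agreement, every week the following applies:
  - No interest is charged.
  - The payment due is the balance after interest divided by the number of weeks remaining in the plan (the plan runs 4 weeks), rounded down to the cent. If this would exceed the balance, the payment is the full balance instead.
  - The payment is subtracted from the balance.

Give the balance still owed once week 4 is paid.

Week 1: $9,986.76 − $2,496.69 → $7,490.07
Week 2: $7,490.07 − $2,496.69 → $4,993.38
Week 3: $4,993.38 − $2,496.69 → $2,496.69
Week 4: $2,496.69 − $2,496.69 → $0.00

$0.00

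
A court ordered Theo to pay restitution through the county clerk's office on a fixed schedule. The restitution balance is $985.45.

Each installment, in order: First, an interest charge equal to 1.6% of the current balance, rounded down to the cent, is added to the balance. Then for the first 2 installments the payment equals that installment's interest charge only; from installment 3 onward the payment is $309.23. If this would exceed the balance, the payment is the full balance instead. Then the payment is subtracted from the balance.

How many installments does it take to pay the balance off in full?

Installment 1: $985.45 +$15.76 interest = $1,001.21; pay $15.76 → $985.45
Installment 2: $985.45 +$15.76 interest = $1,001.21; pay $15.76 → $985.45
Installment 3: $985.45 +$15.76 interest = $1,001.21; pay $309.23 → $691.98
Installment 4: $691.98 +$11.07 interest = $703.05; pay $309.23 → $393.82
Installment 5: $393.82 +$6.30 interest = $400.12; pay $309.23 → $90.89
Installment 6: $90.89 +$1.45 interest = $92.34; pay $92.34 → $0.00
Balance reaches $0.00 in installment 6.

6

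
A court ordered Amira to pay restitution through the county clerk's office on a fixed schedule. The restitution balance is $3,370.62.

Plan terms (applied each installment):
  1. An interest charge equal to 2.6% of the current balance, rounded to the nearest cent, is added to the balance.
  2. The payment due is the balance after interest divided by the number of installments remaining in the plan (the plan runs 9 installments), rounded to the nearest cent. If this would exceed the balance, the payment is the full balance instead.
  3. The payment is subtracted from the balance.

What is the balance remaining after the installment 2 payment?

Installment 1: $3,370.62 +$87.64 interest = $3,458.26; pay $384.25 → $3,074.01
Installment 2: $3,074.01 +$79.92 interest = $3,153.93; pay $394.24 → $2,759.69

$2,759.69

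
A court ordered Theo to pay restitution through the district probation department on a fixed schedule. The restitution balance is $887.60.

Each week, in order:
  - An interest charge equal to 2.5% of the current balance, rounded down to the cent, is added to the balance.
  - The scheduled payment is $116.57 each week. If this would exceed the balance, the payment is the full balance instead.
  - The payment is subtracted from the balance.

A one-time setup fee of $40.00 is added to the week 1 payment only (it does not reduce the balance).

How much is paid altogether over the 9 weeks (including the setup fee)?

Week 1: $887.60 +$22.19 interest = $909.79; pay $116.57 (+ $40.00 fee) → $793.22
Week 2: $793.22 +$19.83 interest = $813.05; pay $116.57 → $696.48
Week 3: $696.48 +$17.41 interest = $713.89; pay $116.57 → $597.32
Week 4: $597.32 +$14.93 interest = $612.25; pay $116.57 → $495.68
Week 5: $495.68 +$12.39 interest = $508.07; pay $116.57 → $391.50
Week 6: $391.50 +$9.78 interest = $401.28; pay $116.57 → $284.71
Week 7: $284.71 +$7.11 interest = $291.82; pay $116.57 → $175.25
Week 8: $175.25 +$4.38 interest = $179.63; pay $116.57 → $63.06
Week 9: $63.06 +$1.57 interest = $64.63; pay $64.63 → $0.00
Total paid: $1,037.19

$1,037.19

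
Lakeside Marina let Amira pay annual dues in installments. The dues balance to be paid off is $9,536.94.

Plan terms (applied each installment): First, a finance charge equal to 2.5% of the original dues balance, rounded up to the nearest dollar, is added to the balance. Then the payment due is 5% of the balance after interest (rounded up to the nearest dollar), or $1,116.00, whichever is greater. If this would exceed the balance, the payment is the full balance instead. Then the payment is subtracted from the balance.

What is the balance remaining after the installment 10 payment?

Installment 1: opening $9,536.94; interest $239.00 → $9,775.94; payment $1,116.00; balance $8,659.94
Installment 2: opening $8,659.94; interest $239.00 → $8,898.94; payment $1,116.00; balance $7,782.94
Installment 3: opening $7,782.94; interest $239.00 → $8,021.94; payment $1,116.00; balance $6,905.94
Installment 4: opening $6,905.94; interest $239.00 → $7,144.94; payment $1,116.00; balance $6,028.94
Installment 5: opening $6,028.94; interest $239.00 → $6,267.94; payment $1,116.00; balance $5,151.94
Installment 6: opening $5,151.94; interest $239.00 → $5,390.94; payment $1,116.00; balance $4,274.94
Installment 7: opening $4,274.94; interest $239.00 → $4,513.94; payment $1,116.00; balance $3,397.94
Installment 8: opening $3,397.94; interest $239.00 → $3,636.94; payment $1,116.00; balance $2,520.94
Installment 9: opening $2,520.94; interest $239.00 → $2,759.94; payment $1,116.00; balance $1,643.94
Installment 10: opening $1,643.94; interest $239.00 → $1,882.94; payment $1,116.00; balance $766.94

$766.94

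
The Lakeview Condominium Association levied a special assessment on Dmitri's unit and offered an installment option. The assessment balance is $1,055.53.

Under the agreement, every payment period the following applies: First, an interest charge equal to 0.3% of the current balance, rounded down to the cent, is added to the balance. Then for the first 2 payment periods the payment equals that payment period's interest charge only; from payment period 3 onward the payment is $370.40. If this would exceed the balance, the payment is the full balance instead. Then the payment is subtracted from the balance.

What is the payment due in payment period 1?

$3.16

# | Opening | Interest | Payment | End bal
1 | $1,055.53 | $3.16 | $3.16 | $1,055.53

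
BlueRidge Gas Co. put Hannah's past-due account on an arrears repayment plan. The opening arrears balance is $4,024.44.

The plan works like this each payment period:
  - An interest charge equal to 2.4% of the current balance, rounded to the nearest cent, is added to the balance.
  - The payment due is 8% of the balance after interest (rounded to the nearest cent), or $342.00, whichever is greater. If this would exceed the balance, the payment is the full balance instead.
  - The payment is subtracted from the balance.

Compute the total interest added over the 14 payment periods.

Payment period 1: opening $4,024.44; interest $96.59 → $4,121.03; payment $342.00; balance $3,779.03
Payment period 2: opening $3,779.03; interest $90.70 → $3,869.73; payment $342.00; balance $3,527.73
Payment period 3: opening $3,527.73; interest $84.67 → $3,612.40; payment $342.00; balance $3,270.40
Payment period 4: opening $3,270.40; interest $78.49 → $3,348.89; payment $342.00; balance $3,006.89
Payment period 5: opening $3,006.89; interest $72.17 → $3,079.06; payment $342.00; balance $2,737.06
Payment period 6: opening $2,737.06; interest $65.69 → $2,802.75; payment $342.00; balance $2,460.75
Payment period 7: opening $2,460.75; interest $59.06 → $2,519.81; payment $342.00; balance $2,177.81
Payment period 8: opening $2,177.81; interest $52.27 → $2,230.08; payment $342.00; balance $1,888.08
Payment period 9: opening $1,888.08; interest $45.31 → $1,933.39; payment $342.00; balance $1,591.39
Payment period 10: opening $1,591.39; interest $38.19 → $1,629.58; payment $342.00; balance $1,287.58
Payment period 11: opening $1,287.58; interest $30.90 → $1,318.48; payment $342.00; balance $976.48
Payment period 12: opening $976.48; interest $23.44 → $999.92; payment $342.00; balance $657.92
Payment period 13: opening $657.92; interest $15.79 → $673.71; payment $342.00; balance $331.71
Payment period 14: opening $331.71; interest $7.96 → $339.67; payment $339.67; balance $0.00
Total interest: $96.59 + $90.70 + $84.67 + $78.49 + $72.17 + $65.69 + $59.06 + $52.27 + $45.31 + $38.19 + $30.90 + $23.44 + $15.79 + $7.96 = $761.23

$761.23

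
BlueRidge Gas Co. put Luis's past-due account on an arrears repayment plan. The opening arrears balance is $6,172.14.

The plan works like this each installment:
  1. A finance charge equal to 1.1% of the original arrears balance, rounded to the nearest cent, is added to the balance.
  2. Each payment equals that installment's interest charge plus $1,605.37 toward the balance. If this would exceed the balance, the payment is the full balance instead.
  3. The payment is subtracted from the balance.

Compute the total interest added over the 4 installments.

$271.56

Installment 1: opening $6,172.14; interest $67.89 → $6,240.03; payment $1,673.26; balance $4,566.77
Installment 2: opening $4,566.77; interest $67.89 → $4,634.66; payment $1,673.26; balance $2,961.40
Installment 3: opening $2,961.40; interest $67.89 → $3,029.29; payment $1,673.26; balance $1,356.03
Installment 4: opening $1,356.03; interest $67.89 → $1,423.92; payment $1,423.92; balance $0.00
Total interest: $67.89 + $67.89 + $67.89 + $67.89 = $271.56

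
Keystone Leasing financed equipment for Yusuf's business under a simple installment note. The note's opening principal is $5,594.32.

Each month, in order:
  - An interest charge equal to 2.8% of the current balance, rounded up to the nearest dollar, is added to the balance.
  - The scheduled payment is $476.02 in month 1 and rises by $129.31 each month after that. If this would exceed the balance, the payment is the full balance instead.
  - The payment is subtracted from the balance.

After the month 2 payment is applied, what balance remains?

Month 1: opening $5,594.32; interest $157.00 → $5,751.32; payment $476.02; balance $5,275.30
Month 2: opening $5,275.30; interest $148.00 → $5,423.30; payment $605.33; balance $4,817.97

$4,817.97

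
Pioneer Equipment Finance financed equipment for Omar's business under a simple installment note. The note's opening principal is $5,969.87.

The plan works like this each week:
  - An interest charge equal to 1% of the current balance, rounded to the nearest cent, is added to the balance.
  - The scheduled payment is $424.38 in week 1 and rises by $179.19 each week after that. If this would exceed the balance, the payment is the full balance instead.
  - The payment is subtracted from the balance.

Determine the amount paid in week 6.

$1,320.33

Week 1: opening $5,969.87; interest $59.70 → $6,029.57; payment $424.38; balance $5,605.19
Week 2: opening $5,605.19; interest $56.05 → $5,661.24; payment $603.57; balance $5,057.67
Week 3: opening $5,057.67; interest $50.58 → $5,108.25; payment $782.76; balance $4,325.49
Week 4: opening $4,325.49; interest $43.25 → $4,368.74; payment $961.95; balance $3,406.79
Week 5: opening $3,406.79; interest $34.07 → $3,440.86; payment $1,141.14; balance $2,299.72
Week 6: opening $2,299.72; interest $23.00 → $2,322.72; payment $1,320.33; balance $1,002.39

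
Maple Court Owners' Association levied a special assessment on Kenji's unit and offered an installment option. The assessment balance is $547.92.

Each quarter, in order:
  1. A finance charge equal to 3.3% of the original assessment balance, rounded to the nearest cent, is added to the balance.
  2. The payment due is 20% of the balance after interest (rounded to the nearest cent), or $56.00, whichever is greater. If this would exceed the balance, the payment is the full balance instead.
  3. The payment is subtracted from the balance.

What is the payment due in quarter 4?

$66.78

# | Opening | Interest | Payment | End bal
1 | $547.92 | $18.08 | $113.20 | $452.80
2 | $452.80 | $18.08 | $94.18 | $376.70
3 | $376.70 | $18.08 | $78.96 | $315.82
4 | $315.82 | $18.08 | $66.78 | $267.12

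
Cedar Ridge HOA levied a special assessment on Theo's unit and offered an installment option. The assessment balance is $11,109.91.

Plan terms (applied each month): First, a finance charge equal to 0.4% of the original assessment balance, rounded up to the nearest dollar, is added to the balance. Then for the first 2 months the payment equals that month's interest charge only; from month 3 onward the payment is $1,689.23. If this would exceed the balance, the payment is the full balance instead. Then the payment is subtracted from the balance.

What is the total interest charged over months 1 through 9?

$405.00

# | Opening | Interest | Payment | End bal
1 | $11,109.91 | $45.00 | $45.00 | $11,109.91
2 | $11,109.91 | $45.00 | $45.00 | $11,109.91
3 | $11,109.91 | $45.00 | $1,689.23 | $9,465.68
4 | $9,465.68 | $45.00 | $1,689.23 | $7,821.45
5 | $7,821.45 | $45.00 | $1,689.23 | $6,177.22
6 | $6,177.22 | $45.00 | $1,689.23 | $4,532.99
7 | $4,532.99 | $45.00 | $1,689.23 | $2,888.76
8 | $2,888.76 | $45.00 | $1,689.23 | $1,244.53
9 | $1,244.53 | $45.00 | $1,289.53 | $0.00
Total interest: $45.00 + $45.00 + $45.00 + $45.00 + $45.00 + $45.00 + $45.00 + $45.00 + $45.00 = $405.00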